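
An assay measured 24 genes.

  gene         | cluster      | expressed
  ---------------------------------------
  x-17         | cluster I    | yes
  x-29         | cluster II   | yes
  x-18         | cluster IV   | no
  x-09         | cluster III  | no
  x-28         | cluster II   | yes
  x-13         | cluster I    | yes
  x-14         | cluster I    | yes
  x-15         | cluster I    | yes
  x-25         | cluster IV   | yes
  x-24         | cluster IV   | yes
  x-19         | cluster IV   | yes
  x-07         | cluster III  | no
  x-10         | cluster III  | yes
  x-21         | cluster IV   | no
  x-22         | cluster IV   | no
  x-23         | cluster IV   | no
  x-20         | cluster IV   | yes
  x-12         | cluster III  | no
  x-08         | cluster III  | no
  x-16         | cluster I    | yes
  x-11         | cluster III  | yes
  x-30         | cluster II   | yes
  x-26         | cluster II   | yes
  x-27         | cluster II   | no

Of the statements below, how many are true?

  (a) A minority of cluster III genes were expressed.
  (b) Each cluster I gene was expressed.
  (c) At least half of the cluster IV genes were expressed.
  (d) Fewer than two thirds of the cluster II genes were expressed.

(a) cluster III: |A| = 6, |A ∩ B| = 2; needs |A ∩ B| < |A ∖ B| — true.
(b) cluster I: |A| = 5, |A ∩ B| = 5; needs A ⊆ B, i.e. every element of A is in B (|A ∖ B| = 0) — true.
(c) cluster IV: |A| = 8, |A ∩ B| = 4; needs |A ∩ B| ≥ |A ∖ B| — true.
(d) cluster II: |A| = 5, |A ∩ B| = 4; needs |A ∩ B| / |A| < 2/3 — false.

3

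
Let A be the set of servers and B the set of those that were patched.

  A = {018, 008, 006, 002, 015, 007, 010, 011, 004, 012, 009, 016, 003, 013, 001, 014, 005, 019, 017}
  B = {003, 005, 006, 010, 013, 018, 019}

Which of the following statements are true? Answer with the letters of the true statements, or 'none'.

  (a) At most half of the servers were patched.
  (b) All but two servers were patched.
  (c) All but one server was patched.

|A| = 19, |A ∩ B| = 7, |A ∖ B| = 12.
(a) |A ∩ B| ≤ |A ∖ B|: holds.
(b) |A ∖ B| = 2: fails.
(c) |A ∖ B| = 1: fails.

(a)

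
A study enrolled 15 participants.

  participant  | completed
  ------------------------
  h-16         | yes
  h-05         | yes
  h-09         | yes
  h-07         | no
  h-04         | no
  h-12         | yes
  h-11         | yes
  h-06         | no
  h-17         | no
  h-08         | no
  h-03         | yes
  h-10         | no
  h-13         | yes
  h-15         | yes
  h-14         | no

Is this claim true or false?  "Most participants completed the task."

True

The determiner here denotes the relation: |A ∩ B| > |A ∖ B|.
|A| = 15, |A ∩ B| = 8, |A ∖ B| = 7.
8 > 7, so the statement is true.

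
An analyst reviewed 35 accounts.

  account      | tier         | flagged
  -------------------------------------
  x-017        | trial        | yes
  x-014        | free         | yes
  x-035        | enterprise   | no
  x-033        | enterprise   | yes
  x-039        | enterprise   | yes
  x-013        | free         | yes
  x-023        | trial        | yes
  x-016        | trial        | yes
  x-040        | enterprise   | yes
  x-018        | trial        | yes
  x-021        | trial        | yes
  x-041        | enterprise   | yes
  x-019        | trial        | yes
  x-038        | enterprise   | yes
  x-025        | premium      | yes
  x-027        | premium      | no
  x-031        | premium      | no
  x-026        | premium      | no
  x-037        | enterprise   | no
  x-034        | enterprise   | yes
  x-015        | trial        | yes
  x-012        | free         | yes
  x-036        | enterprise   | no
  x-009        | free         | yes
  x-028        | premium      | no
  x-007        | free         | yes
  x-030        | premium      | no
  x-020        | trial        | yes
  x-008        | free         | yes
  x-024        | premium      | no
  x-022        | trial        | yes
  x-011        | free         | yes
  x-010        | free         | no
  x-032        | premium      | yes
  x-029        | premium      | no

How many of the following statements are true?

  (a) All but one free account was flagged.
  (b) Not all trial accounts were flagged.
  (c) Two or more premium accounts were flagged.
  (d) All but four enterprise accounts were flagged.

2

(a) free: |A| = 8, |A ∩ B| = 7; needs |A ∖ B| = 1 — true.
(b) trial: |A| = 9, |A ∩ B| = 9; needs A ⊄ B (|A ∖ B| ≥ 1) — false.
(c) premium: |A| = 9, |A ∩ B| = 2; needs |A ∩ B| ≥ 2 — true.
(d) enterprise: |A| = 9, |A ∩ B| = 6; needs |A ∖ B| = 4 — false.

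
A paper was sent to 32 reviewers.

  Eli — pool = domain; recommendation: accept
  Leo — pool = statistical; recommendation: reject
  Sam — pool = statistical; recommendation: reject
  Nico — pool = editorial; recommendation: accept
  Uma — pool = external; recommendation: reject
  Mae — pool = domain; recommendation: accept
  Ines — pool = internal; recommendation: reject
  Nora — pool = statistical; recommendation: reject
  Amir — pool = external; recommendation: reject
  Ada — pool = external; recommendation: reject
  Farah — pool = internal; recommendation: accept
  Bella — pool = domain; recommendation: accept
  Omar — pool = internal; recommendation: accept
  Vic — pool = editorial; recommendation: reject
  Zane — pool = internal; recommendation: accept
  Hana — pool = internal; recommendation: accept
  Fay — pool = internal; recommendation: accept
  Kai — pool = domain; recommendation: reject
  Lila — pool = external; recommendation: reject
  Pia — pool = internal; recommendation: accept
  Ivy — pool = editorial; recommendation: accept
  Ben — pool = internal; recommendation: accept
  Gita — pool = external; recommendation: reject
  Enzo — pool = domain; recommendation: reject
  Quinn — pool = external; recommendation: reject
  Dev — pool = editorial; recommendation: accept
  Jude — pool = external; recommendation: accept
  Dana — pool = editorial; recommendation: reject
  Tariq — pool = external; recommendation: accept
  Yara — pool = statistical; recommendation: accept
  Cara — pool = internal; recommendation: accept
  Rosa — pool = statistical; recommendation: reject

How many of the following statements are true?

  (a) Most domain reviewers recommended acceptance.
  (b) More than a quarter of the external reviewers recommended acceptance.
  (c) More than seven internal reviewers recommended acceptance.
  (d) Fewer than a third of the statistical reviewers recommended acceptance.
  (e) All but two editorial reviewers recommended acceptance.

4

(a) domain: |A| = 5, |A ∩ B| = 3; needs |A ∩ B| > |A ∖ B| — true.
(b) external: |A| = 8, |A ∩ B| = 2; needs |A ∩ B| / |A| > 1/4 — false.
(c) internal: |A| = 9, |A ∩ B| = 8; needs |A ∩ B| > 7 — true.
(d) statistical: |A| = 5, |A ∩ B| = 1; needs |A ∩ B| / |A| < 1/3 — true.
(e) editorial: |A| = 5, |A ∩ B| = 3; needs |A ∖ B| = 2 — true.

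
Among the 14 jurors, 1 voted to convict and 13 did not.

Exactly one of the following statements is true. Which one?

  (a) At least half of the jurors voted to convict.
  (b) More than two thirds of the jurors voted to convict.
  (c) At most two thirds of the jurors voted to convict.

(c)

|A| = 14, |A ∩ B| = 1, |A ∖ B| = 13.
(a) requires |A ∩ B| ≥ |A ∖ B|: false.
(b) requires |A ∩ B| / |A| > 2/3: false.
(c) requires |A ∩ B| / |A| ≤ 2/3: true.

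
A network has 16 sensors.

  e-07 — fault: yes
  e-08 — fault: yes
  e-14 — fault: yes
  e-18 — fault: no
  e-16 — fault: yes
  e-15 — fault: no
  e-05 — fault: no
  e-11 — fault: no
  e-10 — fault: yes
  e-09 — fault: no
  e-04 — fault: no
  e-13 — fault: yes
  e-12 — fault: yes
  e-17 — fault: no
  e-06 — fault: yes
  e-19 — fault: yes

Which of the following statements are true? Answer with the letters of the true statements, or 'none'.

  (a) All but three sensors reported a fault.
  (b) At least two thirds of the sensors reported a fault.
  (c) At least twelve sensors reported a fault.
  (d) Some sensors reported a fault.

(d)

|A| = 16, |A ∩ B| = 9, |A ∖ B| = 7.
(a) |A ∖ B| = 3: fails.
(b) |A ∩ B| / |A| ≥ 2/3: fails.
(c) |A ∩ B| ≥ 12: fails.
(d) A ∩ B ≠ ∅ (|A ∩ B| ≥ 1): holds.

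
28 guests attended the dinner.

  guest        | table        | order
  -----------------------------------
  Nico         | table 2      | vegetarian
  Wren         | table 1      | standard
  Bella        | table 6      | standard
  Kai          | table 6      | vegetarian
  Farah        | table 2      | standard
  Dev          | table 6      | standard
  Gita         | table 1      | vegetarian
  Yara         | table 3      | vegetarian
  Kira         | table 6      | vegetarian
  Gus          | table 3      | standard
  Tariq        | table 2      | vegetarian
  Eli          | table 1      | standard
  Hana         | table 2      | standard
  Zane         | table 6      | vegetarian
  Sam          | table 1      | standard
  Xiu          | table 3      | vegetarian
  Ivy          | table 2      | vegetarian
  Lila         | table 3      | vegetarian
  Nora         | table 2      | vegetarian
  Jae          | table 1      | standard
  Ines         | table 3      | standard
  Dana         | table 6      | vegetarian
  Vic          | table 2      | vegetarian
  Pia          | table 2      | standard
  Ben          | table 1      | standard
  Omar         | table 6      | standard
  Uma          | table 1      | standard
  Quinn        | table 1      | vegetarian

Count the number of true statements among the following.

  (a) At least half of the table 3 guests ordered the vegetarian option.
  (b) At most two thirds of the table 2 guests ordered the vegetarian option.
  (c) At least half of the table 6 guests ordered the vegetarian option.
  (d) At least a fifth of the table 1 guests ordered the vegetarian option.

(a) table 3: |A| = 5, |A ∩ B| = 3; needs |A ∩ B| ≥ |A ∖ B| — true.
(b) table 2: |A| = 8, |A ∩ B| = 5; needs |A ∩ B| / |A| ≤ 2/3 — true.
(c) table 6: |A| = 7, |A ∩ B| = 4; needs |A ∩ B| ≥ |A ∖ B| — true.
(d) table 1: |A| = 8, |A ∩ B| = 2; needs |A ∩ B| / |A| ≥ 1/5 — true.

4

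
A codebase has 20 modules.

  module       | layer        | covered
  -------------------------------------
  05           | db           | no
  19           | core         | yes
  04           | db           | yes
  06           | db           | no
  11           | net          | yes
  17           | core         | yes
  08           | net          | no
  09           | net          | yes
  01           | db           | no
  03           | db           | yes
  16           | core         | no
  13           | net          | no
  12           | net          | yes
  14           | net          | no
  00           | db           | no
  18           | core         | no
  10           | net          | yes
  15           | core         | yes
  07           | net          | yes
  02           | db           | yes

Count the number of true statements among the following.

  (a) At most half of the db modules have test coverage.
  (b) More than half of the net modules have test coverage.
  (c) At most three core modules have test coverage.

3

(a) db: |A| = 7, |A ∩ B| = 3; needs |A ∩ B| ≤ |A ∖ B| — true.
(b) net: |A| = 8, |A ∩ B| = 5; needs |A ∩ B| > |A ∖ B| — true.
(c) core: |A| = 5, |A ∩ B| = 3; needs |A ∩ B| ≤ 3 — true.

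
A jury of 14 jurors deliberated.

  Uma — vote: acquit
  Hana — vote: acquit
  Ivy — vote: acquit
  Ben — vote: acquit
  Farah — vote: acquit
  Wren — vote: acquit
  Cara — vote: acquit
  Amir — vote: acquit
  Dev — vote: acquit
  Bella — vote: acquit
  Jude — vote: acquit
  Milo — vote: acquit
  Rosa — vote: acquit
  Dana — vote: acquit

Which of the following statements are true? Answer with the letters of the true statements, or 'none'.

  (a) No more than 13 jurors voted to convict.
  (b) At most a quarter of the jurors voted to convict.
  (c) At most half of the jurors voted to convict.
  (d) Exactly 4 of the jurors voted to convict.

|A| = 14, |A ∩ B| = 0, |A ∖ B| = 14.
(a) |A ∩ B| ≤ 13: holds.
(b) |A ∩ B| / |A| ≤ 1/4: holds.
(c) |A ∩ B| ≤ |A ∖ B|: holds.
(d) |A ∩ B| = 4: fails.

(a), (b), (c)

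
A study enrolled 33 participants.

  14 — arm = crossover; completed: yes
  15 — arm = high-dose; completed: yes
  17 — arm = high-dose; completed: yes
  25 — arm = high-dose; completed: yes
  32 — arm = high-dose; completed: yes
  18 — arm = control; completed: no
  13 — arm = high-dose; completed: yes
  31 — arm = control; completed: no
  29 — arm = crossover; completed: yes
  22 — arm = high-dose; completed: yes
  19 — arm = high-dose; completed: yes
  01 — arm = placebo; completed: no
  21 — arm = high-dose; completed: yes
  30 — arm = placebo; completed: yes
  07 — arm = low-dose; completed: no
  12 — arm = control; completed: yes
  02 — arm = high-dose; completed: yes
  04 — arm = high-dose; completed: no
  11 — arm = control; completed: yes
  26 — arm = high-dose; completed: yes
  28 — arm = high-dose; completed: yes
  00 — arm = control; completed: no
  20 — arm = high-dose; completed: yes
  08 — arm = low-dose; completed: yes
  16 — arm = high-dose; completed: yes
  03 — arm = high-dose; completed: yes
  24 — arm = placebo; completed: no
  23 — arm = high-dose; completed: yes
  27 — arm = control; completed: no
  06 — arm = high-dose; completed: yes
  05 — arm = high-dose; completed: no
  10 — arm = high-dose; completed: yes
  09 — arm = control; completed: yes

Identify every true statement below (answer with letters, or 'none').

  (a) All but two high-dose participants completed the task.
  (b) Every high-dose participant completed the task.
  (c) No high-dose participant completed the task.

(a)

|A| = 19, |A ∩ B| = 17, |A ∖ B| = 2.
(a) |A ∖ B| = 2: holds.
(b) A ⊆ B, i.e. every element of A is in B (|A ∖ B| = 0): fails.
(c) A ∩ B = ∅ (|A ∩ B| = 0): fails.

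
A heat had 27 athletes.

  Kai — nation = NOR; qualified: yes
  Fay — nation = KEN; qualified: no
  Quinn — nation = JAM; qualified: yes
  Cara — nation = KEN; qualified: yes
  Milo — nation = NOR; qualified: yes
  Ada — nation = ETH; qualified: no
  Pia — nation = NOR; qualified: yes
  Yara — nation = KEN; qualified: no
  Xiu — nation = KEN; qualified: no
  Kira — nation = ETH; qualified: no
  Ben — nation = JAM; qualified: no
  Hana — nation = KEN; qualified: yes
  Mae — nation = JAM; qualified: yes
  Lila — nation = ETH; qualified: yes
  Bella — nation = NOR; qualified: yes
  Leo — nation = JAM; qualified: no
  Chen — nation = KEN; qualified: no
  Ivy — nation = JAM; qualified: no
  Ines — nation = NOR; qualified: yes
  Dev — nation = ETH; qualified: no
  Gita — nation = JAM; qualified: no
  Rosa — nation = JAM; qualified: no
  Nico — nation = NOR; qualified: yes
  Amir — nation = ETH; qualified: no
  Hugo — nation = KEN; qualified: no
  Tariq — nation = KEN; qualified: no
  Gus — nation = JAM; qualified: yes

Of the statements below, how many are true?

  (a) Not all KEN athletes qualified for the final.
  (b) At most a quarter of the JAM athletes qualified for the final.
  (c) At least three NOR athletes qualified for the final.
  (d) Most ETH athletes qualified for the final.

(a) KEN: |A| = 8, |A ∩ B| = 2; needs A ⊄ B (|A ∖ B| ≥ 1) — true.
(b) JAM: |A| = 8, |A ∩ B| = 3; needs |A ∩ B| / |A| ≤ 1/4 — false.
(c) NOR: |A| = 6, |A ∩ B| = 6; needs |A ∩ B| ≥ 3 — true.
(d) ETH: |A| = 5, |A ∩ B| = 1; needs |A ∩ B| > |A ∖ B| — false.

2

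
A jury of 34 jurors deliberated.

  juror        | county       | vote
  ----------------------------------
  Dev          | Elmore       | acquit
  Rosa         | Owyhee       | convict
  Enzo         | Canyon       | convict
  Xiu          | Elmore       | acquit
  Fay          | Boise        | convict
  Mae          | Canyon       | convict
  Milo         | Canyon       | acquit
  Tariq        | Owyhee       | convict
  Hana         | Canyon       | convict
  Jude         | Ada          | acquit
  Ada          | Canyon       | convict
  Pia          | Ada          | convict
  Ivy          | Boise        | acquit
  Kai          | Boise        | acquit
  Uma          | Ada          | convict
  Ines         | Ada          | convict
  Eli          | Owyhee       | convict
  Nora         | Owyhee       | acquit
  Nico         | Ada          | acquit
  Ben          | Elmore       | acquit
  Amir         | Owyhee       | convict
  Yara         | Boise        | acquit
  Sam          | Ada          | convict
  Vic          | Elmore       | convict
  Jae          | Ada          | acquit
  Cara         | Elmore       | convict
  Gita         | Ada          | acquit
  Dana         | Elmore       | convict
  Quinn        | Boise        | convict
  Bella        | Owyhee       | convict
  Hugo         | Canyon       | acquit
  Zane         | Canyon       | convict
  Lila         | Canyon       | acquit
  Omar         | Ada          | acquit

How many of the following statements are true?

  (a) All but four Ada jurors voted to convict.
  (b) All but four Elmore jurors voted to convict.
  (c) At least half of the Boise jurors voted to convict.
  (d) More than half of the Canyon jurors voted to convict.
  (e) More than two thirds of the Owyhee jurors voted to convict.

2

(a) Ada: |A| = 9, |A ∩ B| = 4; needs |A ∖ B| = 4 — false.
(b) Elmore: |A| = 6, |A ∩ B| = 3; needs |A ∖ B| = 4 — false.
(c) Boise: |A| = 5, |A ∩ B| = 2; needs |A ∩ B| ≥ |A ∖ B| — false.
(d) Canyon: |A| = 8, |A ∩ B| = 5; needs |A ∩ B| > |A ∖ B| — true.
(e) Owyhee: |A| = 6, |A ∩ B| = 5; needs |A ∩ B| / |A| > 2/3 — true.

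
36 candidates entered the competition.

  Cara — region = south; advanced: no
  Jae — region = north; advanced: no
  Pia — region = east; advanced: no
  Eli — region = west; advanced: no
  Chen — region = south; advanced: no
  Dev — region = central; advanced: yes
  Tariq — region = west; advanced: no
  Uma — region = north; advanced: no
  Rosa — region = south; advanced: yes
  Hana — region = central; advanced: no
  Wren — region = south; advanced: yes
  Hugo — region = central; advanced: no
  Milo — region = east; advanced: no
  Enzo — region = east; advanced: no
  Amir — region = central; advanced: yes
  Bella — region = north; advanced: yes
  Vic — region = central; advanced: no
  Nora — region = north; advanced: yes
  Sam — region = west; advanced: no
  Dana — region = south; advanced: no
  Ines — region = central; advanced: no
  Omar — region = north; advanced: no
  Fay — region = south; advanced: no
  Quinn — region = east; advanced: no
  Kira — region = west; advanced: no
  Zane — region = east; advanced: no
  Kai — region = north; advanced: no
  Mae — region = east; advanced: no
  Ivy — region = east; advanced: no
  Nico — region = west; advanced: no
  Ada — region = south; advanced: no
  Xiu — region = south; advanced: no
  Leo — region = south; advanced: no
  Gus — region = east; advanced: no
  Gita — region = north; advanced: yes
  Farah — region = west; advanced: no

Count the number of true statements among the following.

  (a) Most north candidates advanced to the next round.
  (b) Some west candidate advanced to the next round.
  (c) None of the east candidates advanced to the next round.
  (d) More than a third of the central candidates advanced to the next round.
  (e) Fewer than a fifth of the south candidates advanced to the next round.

(a) north: |A| = 7, |A ∩ B| = 3; needs |A ∩ B| > |A ∖ B| — false.
(b) west: |A| = 6, |A ∩ B| = 0; needs A ∩ B ≠ ∅ (|A ∩ B| ≥ 1) — false.
(c) east: |A| = 8, |A ∩ B| = 0; needs A ∩ B = ∅ (|A ∩ B| = 0) — true.
(d) central: |A| = 6, |A ∩ B| = 2; needs |A ∩ B| / |A| > 1/3 — false.
(e) south: |A| = 9, |A ∩ B| = 2; needs |A ∩ B| / |A| < 1/5 — false.

1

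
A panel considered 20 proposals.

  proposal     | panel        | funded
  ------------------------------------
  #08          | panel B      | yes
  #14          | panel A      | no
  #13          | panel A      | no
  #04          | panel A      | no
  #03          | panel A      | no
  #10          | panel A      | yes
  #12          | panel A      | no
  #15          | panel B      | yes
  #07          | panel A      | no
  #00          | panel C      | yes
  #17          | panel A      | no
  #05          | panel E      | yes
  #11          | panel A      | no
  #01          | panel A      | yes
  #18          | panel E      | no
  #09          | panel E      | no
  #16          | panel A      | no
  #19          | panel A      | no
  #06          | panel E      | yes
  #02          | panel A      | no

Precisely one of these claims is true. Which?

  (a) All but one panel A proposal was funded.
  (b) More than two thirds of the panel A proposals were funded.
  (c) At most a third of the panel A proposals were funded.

(c)

|A| = 13, |A ∩ B| = 2, |A ∖ B| = 11.
(a) requires |A ∖ B| = 1: false.
(b) requires |A ∩ B| / |A| > 2/3: false.
(c) requires |A ∩ B| / |A| ≤ 1/3: true.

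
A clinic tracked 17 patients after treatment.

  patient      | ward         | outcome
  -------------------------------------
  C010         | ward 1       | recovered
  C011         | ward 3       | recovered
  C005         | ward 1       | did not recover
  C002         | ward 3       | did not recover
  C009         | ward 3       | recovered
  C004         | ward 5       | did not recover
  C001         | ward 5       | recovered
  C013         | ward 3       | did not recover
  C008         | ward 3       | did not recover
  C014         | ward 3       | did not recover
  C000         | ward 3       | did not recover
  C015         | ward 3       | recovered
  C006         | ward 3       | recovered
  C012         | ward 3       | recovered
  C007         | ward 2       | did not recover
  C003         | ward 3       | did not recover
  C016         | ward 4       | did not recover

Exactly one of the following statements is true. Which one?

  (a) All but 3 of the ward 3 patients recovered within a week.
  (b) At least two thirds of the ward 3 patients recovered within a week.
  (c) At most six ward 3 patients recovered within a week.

(c)

|A| = 11, |A ∩ B| = 5, |A ∖ B| = 6.
(a) requires |A ∖ B| = 3: false.
(b) requires |A ∩ B| / |A| ≥ 2/3: false.
(c) requires |A ∩ B| ≤ 6: true.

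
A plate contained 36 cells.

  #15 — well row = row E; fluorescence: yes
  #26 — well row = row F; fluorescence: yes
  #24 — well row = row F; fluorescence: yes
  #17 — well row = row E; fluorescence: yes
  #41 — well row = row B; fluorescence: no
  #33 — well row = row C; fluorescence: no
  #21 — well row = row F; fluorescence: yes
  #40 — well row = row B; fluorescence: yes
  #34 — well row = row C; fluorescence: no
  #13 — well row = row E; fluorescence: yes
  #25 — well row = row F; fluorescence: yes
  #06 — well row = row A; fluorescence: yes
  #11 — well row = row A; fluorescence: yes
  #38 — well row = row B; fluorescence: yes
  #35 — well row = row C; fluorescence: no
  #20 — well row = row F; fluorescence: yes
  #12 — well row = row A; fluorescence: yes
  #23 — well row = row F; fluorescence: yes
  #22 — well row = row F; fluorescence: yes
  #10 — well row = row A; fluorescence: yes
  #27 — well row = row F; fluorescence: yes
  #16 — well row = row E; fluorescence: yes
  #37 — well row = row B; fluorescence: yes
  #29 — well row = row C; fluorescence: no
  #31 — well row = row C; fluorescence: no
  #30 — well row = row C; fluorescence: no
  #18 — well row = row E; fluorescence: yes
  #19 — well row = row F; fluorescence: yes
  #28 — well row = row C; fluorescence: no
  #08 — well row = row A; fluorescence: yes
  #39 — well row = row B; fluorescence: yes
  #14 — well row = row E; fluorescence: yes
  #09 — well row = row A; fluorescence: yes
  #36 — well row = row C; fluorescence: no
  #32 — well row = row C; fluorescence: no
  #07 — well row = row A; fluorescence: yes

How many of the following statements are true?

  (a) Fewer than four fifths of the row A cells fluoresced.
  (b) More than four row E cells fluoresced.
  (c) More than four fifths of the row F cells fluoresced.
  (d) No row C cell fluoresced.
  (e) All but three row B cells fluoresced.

3

(a) row A: |A| = 7, |A ∩ B| = 7; needs |A ∩ B| / |A| < 4/5 — false.
(b) row E: |A| = 6, |A ∩ B| = 6; needs |A ∩ B| > 4 — true.
(c) row F: |A| = 9, |A ∩ B| = 9; needs |A ∩ B| / |A| > 4/5 — true.
(d) row C: |A| = 9, |A ∩ B| = 0; needs A ∩ B = ∅ (|A ∩ B| = 0) — true.
(e) row B: |A| = 5, |A ∩ B| = 4; needs |A ∖ B| = 3 — false.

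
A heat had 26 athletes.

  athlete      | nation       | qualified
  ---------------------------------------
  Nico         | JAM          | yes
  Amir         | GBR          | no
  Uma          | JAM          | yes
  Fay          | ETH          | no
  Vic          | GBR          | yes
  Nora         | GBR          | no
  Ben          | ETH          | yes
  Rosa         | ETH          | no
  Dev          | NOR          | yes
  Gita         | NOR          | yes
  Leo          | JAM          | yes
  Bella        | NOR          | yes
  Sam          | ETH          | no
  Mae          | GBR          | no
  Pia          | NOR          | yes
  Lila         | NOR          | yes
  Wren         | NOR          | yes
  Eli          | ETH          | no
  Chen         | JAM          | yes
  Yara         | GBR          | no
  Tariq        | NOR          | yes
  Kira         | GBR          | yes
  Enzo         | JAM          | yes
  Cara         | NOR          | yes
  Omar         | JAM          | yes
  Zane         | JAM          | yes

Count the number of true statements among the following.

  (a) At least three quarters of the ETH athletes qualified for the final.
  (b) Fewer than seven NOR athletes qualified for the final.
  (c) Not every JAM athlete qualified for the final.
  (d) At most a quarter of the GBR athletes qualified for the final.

0

(a) ETH: |A| = 5, |A ∩ B| = 1; needs |A ∩ B| / |A| ≥ 3/4 — false.
(b) NOR: |A| = 8, |A ∩ B| = 8; needs |A ∩ B| < 7 — false.
(c) JAM: |A| = 7, |A ∩ B| = 7; needs A ⊄ B (|A ∖ B| ≥ 1) — false.
(d) GBR: |A| = 6, |A ∩ B| = 2; needs |A ∩ B| / |A| ≤ 1/4 — false.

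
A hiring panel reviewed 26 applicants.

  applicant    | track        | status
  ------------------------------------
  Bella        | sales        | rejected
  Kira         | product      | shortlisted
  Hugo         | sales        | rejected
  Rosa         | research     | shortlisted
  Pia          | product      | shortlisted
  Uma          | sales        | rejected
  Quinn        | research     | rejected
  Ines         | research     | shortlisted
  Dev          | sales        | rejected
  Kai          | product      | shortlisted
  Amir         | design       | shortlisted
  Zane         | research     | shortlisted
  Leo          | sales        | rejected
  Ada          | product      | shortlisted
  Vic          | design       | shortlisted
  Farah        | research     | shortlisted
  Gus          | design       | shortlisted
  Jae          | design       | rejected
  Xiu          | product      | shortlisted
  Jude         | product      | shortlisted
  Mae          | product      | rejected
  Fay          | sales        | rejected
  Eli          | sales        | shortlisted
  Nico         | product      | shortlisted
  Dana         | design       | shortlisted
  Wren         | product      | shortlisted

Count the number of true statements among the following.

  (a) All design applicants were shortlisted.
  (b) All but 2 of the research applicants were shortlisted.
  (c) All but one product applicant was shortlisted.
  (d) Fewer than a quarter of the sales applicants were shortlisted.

(a) design: |A| = 5, |A ∩ B| = 4; needs A ⊆ B, i.e. every element of A is in B (|A ∖ B| = 0) — false.
(b) research: |A| = 5, |A ∩ B| = 4; needs |A ∖ B| = 2 — false.
(c) product: |A| = 9, |A ∩ B| = 8; needs |A ∖ B| = 1 — true.
(d) sales: |A| = 7, |A ∩ B| = 1; needs |A ∩ B| / |A| < 1/4 — true.

2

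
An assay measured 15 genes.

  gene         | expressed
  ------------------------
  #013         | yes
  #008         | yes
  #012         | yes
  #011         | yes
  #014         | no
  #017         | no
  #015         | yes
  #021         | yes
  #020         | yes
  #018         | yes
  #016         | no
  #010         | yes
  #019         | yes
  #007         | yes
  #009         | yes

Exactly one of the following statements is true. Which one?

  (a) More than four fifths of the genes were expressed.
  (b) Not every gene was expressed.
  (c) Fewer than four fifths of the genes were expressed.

|A| = 15, |A ∩ B| = 12, |A ∖ B| = 3.
(a) requires |A ∩ B| / |A| > 4/5: false.
(b) requires A ⊄ B (|A ∖ B| ≥ 1): true.
(c) requires |A ∩ B| / |A| < 4/5: false.

(b)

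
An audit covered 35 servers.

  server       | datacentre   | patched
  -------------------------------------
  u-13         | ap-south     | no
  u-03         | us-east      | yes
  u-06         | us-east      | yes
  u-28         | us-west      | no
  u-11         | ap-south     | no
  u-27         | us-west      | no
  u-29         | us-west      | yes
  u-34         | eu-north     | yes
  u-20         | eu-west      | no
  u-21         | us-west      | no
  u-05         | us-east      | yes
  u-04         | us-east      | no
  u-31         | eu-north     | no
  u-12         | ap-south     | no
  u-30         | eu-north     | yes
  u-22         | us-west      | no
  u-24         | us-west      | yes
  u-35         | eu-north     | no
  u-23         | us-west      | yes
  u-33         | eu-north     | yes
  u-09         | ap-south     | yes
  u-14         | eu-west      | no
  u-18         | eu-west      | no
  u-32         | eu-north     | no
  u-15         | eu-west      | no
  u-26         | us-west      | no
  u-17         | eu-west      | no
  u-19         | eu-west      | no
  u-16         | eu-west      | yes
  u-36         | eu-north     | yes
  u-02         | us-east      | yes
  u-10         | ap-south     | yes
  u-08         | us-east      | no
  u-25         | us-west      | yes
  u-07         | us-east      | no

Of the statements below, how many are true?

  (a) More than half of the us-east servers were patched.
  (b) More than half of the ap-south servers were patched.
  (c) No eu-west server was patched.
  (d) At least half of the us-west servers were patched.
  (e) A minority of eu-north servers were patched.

(a) us-east: |A| = 7, |A ∩ B| = 4; needs |A ∩ B| > |A ∖ B| — true.
(b) ap-south: |A| = 5, |A ∩ B| = 2; needs |A ∩ B| > |A ∖ B| — false.
(c) eu-west: |A| = 7, |A ∩ B| = 1; needs A ∩ B = ∅ (|A ∩ B| = 0) — false.
(d) us-west: |A| = 9, |A ∩ B| = 4; needs |A ∩ B| ≥ |A ∖ B| — false.
(e) eu-north: |A| = 7, |A ∩ B| = 4; needs |A ∩ B| < |A ∖ B| — false.

1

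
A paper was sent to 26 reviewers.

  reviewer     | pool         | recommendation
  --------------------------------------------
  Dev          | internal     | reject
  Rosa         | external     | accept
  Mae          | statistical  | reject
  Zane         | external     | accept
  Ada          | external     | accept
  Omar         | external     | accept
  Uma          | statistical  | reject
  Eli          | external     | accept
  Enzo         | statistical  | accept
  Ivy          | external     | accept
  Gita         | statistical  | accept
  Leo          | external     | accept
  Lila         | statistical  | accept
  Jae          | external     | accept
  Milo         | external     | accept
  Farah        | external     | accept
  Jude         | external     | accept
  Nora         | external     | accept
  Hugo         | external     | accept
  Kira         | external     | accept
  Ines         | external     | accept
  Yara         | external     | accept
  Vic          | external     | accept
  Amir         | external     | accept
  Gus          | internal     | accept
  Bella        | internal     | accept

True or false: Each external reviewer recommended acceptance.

True

The determiner here denotes the relation: A ⊆ B, i.e. every element of A is in B (|A ∖ B| = 0).
|A| = 18, |A ∩ B| = 18, |A ∖ B| = 0.
So the statement is true.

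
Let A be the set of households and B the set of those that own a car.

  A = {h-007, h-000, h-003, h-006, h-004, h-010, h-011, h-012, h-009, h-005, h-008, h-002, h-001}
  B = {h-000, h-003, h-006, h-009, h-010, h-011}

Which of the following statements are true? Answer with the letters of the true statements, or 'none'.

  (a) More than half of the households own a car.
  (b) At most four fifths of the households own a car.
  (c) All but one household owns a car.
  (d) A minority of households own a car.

|A| = 13, |A ∩ B| = 6, |A ∖ B| = 7.
(a) |A ∩ B| > |A ∖ B|: fails.
(b) |A ∩ B| / |A| ≤ 4/5: holds.
(c) |A ∖ B| = 1: fails.
(d) |A ∩ B| < |A ∖ B|: holds.

(b), (d)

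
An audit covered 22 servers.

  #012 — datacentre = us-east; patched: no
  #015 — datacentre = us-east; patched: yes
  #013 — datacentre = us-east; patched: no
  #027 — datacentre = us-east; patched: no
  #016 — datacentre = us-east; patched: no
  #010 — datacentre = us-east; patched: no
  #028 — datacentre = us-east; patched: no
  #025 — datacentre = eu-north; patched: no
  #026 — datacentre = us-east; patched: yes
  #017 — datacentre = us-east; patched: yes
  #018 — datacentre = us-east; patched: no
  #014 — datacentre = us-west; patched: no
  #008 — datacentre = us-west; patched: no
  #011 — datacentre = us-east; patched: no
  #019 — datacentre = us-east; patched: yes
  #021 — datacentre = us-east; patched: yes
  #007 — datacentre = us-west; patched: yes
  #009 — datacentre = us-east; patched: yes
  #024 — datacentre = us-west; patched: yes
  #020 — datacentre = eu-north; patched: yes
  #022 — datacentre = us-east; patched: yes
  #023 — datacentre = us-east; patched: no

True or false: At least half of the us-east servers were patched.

False

'At least half of the us-east servers were patched' holds iff |A ∩ B| ≥ |A ∖ B|.
|A| = 16, |A ∩ B| = 7, |A ∖ B| = 9.
7 < 9, so the statement is false.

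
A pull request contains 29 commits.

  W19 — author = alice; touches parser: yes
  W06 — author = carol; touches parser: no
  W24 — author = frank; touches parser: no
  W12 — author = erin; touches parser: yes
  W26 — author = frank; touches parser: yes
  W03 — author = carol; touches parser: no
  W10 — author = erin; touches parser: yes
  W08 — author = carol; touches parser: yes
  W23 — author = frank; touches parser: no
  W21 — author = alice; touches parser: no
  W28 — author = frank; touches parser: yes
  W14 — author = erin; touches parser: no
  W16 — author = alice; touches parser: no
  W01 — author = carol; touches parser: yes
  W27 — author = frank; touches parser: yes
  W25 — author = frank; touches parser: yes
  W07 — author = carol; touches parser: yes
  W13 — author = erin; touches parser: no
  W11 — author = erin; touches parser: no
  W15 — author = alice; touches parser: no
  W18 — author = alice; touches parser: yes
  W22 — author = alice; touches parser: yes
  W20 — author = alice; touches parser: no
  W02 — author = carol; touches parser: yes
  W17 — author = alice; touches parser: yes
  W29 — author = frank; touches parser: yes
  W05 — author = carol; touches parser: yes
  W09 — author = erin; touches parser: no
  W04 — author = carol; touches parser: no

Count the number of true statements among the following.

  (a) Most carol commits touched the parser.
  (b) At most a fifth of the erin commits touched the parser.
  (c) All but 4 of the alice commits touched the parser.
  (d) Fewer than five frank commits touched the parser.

(a) carol: |A| = 8, |A ∩ B| = 5; needs |A ∩ B| > |A ∖ B| — true.
(b) erin: |A| = 6, |A ∩ B| = 2; needs |A ∩ B| / |A| ≤ 1/5 — false.
(c) alice: |A| = 8, |A ∩ B| = 4; needs |A ∖ B| = 4 — true.
(d) frank: |A| = 7, |A ∩ B| = 5; needs |A ∩ B| < 5 — false.

2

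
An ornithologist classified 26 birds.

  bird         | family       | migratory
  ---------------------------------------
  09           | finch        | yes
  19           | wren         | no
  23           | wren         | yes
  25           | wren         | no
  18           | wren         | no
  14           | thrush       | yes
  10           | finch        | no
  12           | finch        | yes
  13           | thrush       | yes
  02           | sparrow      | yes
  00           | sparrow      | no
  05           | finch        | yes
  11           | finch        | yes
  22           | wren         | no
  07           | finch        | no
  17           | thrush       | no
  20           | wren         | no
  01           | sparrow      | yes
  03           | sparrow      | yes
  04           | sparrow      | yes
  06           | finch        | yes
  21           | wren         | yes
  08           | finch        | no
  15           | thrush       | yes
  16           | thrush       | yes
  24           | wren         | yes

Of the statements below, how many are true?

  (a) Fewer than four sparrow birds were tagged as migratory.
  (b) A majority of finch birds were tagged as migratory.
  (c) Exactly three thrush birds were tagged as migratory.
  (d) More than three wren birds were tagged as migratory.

1

(a) sparrow: |A| = 5, |A ∩ B| = 4; needs |A ∩ B| < 4 — false.
(b) finch: |A| = 8, |A ∩ B| = 5; needs |A ∩ B| > |A ∖ B| — true.
(c) thrush: |A| = 5, |A ∩ B| = 4; needs |A ∩ B| = 3 — false.
(d) wren: |A| = 8, |A ∩ B| = 3; needs |A ∩ B| > 3 — false.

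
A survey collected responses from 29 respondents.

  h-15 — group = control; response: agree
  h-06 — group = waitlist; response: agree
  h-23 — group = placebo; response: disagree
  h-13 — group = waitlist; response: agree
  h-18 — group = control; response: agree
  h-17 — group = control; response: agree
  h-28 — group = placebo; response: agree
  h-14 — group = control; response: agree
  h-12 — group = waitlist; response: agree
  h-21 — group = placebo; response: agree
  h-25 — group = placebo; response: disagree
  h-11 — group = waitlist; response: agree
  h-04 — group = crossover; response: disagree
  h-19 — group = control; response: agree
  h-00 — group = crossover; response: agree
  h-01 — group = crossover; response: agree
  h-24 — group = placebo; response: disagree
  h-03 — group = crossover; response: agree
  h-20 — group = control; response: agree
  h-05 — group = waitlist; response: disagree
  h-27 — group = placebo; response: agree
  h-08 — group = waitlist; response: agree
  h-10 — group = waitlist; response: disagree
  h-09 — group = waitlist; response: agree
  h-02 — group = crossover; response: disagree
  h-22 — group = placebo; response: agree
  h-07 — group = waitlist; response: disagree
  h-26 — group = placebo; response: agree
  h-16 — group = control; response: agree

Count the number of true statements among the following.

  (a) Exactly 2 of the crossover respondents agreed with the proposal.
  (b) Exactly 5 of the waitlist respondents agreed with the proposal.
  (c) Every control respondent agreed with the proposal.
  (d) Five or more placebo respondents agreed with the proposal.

(a) crossover: |A| = 5, |A ∩ B| = 3; needs |A ∩ B| = 2 — false.
(b) waitlist: |A| = 9, |A ∩ B| = 6; needs |A ∩ B| = 5 — false.
(c) control: |A| = 7, |A ∩ B| = 7; needs A ⊆ B, i.e. every element of A is in B (|A ∖ B| = 0) — true.
(d) placebo: |A| = 8, |A ∩ B| = 5; needs |A ∩ B| ≥ 5 — true.

2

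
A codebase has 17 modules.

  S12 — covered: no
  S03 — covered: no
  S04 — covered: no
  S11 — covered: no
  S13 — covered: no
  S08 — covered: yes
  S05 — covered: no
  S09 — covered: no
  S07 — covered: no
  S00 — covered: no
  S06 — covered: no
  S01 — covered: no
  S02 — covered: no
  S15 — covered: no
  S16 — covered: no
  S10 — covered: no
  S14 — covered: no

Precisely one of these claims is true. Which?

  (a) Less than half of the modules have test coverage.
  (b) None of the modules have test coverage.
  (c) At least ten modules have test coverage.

|A| = 17, |A ∩ B| = 1, |A ∖ B| = 16.
(a) requires |A ∩ B| < |A ∖ B|: true.
(b) requires A ∩ B = ∅ (|A ∩ B| = 0): false.
(c) requires |A ∩ B| ≥ 10: false.

(a)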